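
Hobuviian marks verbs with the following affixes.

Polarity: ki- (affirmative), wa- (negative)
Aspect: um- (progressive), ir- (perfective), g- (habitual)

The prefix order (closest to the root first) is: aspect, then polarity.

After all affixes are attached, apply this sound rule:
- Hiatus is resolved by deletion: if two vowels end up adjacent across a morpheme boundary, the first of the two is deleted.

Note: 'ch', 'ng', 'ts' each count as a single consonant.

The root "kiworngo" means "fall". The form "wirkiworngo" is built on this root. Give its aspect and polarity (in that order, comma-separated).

perfective, negative

Segment: wa-ir-kiworngo.
aspect: ir- → perfective.
polarity: wa- → negative.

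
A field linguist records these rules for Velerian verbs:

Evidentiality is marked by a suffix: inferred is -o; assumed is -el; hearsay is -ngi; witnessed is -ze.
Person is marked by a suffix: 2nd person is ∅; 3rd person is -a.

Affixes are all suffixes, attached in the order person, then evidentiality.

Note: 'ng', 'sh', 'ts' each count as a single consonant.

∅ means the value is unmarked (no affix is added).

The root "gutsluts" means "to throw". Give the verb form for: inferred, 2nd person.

gutslutso

person = 2nd person: zero marking, form stays gutsluts.
Attach evidentiality inferred -o → gutslutso.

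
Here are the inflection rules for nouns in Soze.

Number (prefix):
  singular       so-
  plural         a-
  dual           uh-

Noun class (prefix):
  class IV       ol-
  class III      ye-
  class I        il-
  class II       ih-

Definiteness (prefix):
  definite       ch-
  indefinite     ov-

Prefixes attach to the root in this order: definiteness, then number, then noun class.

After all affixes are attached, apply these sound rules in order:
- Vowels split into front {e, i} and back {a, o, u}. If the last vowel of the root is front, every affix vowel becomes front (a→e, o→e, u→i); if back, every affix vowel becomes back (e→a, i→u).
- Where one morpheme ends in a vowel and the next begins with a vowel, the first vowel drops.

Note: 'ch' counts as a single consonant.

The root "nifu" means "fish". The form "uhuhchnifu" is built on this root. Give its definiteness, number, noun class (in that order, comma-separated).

definite, dual, class II

Segment: ih-uh-ch-nifu.
definiteness: ch- → definite.
number: uh- → dual.
noun class: ih- → class II.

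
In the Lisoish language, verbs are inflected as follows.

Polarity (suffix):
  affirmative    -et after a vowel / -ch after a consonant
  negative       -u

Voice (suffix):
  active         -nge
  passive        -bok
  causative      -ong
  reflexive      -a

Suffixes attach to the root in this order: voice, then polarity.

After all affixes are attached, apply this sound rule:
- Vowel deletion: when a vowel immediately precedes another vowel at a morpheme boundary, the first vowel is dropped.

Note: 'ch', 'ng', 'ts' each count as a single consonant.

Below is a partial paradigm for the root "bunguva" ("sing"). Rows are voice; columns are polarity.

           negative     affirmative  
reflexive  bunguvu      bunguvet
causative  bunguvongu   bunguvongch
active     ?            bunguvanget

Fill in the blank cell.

bunguvangu

Attach voice active -nge → bunguvange.
Attach polarity negative -u → bunguvangeu.
Apply vowel deletion: bunguvangeu → bunguvangu.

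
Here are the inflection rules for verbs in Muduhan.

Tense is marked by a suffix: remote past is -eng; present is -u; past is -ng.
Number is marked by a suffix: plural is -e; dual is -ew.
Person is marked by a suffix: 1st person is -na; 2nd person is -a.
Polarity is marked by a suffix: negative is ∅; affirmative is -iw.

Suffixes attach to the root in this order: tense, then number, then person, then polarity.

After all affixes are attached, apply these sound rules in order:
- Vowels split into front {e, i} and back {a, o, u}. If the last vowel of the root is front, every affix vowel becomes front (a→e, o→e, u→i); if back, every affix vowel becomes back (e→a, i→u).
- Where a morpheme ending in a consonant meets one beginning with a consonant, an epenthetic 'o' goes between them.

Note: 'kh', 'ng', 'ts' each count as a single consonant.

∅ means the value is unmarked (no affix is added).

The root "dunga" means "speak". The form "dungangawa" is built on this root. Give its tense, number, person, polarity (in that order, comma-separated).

Segment: dunga-ng-ew-a.
tense: -ng → past.
number: -ew → dual.
person: -a → 2nd person.
polarity: ∅ → negative.

past, dual, 2nd person, negative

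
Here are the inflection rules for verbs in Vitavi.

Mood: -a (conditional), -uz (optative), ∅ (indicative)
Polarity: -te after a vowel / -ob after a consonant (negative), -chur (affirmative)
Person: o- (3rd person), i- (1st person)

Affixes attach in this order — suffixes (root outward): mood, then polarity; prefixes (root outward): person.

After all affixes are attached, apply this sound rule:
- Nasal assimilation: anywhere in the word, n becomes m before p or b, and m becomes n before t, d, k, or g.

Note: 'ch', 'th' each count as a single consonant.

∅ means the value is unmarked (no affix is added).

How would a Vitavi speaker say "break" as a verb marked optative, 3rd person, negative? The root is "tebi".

Attach mood optative -uz → tebiuz.
Attach polarity negative -ob (after consonant 'z') → tebiuzob.
Attach person 3rd person o- → otebiuzob.
Nasal assimilation: no change.

otebiuzob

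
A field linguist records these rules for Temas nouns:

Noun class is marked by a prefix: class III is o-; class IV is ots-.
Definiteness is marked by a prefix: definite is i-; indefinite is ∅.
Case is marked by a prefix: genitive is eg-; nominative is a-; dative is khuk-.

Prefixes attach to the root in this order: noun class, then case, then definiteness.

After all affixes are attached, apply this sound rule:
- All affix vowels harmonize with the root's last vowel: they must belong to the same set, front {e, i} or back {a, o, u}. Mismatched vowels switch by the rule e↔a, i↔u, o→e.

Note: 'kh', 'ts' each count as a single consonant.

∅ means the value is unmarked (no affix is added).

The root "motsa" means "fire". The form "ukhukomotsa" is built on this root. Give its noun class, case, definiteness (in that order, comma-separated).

Segment: i-khuk-o-motsa.
noun class: o- → class III.
case: khuk- → dative.
definiteness: i- → definite.

class III, dative, definite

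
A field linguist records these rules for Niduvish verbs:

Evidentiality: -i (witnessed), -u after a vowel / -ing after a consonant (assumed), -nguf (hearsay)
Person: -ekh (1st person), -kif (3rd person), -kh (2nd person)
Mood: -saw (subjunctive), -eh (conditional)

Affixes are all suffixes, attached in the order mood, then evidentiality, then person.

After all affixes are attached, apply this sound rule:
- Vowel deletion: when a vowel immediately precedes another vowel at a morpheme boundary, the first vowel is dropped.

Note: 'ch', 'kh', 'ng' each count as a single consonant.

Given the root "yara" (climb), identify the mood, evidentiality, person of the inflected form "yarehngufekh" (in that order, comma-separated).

conditional, hearsay, 1st person

Segment: yara-eh-nguf-ekh.
mood: -eh → conditional.
evidentiality: -nguf → hearsay.
person: -ekh → 1st person.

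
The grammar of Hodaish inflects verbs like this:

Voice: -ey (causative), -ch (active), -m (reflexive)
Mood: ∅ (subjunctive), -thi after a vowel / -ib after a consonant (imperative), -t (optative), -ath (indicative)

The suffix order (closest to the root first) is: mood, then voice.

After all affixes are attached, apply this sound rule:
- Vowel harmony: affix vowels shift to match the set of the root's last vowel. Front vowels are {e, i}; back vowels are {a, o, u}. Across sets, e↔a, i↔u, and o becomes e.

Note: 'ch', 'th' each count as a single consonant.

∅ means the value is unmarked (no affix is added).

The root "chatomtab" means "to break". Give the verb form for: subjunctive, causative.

chatomtabay

mood = subjunctive: zero marking, form stays chatomtab.
Attach voice causative -ey → chatomtabey.
Apply vowel harmony: chatomtabey → chatomtabay.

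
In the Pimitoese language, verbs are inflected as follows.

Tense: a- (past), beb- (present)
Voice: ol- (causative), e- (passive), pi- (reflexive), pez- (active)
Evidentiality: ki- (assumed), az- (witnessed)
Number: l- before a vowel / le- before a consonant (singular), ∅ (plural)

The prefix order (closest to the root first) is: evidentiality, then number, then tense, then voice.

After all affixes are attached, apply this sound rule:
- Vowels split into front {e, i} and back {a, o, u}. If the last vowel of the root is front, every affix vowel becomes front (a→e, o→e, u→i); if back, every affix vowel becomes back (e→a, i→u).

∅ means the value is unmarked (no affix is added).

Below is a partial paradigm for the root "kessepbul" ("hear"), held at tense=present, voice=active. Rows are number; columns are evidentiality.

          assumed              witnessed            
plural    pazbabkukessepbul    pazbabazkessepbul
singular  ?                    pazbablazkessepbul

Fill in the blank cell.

Attach evidentiality assumed ki- → kikessepbul.
Attach number singular le- (before consonant 'k') → lekikessepbul.
Attach tense present beb- → beblekikessepbul.
Attach voice active pez- → pezbeblekikessepbul.
Apply vowel harmony: pezbeblekikessepbul → pazbablakukessepbul.

pazbablakukessepbul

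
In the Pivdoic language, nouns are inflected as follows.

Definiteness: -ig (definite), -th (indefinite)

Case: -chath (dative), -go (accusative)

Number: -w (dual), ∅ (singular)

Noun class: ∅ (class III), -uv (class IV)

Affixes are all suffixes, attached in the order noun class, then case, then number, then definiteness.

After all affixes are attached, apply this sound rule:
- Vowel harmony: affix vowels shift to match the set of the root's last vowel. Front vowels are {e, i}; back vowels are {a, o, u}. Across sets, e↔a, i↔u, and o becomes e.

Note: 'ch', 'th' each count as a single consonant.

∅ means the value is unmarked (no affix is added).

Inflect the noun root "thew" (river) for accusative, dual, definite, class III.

thewgewig

noun class = class III: zero marking, form stays thew.
Attach case accusative -go → thewgo.
Attach number dual -w → thewgow.
Attach definiteness definite -ig → thewgowig.
Apply vowel harmony: thewgowig → thewgewig.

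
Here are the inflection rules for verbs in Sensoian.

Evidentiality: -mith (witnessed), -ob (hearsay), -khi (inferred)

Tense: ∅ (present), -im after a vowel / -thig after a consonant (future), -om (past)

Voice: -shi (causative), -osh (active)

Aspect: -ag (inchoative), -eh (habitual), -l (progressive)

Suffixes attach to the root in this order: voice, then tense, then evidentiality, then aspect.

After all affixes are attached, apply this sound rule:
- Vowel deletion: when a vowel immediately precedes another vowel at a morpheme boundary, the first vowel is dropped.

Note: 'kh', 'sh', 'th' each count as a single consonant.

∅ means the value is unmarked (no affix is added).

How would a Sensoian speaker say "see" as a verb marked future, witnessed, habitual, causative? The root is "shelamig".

shelamigshimmitheh

Attach voice causative -shi → shelamigshi.
Attach tense future -im (after vowel 'i') → shelamigshiim.
Attach evidentiality witnessed -mith → shelamigshiimmith.
Attach aspect habitual -eh → shelamigshiimmitheh.
Apply vowel deletion: shelamigshiimmitheh → shelamigshimmitheh.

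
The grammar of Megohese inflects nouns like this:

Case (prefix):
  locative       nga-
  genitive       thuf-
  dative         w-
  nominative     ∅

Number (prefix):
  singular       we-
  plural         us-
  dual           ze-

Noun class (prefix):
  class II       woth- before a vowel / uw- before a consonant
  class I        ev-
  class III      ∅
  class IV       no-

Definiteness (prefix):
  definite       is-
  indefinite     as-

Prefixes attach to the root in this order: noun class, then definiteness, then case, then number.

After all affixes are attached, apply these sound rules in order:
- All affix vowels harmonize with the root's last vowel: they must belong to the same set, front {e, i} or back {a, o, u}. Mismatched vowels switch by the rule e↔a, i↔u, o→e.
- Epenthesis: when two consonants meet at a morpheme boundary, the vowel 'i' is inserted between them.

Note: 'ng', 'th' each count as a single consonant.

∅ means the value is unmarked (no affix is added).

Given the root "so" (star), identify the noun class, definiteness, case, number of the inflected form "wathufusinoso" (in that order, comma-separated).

Segment: we-thuf-is-no-so.
noun class: no- → class IV.
definiteness: is- → definite.
case: thuf- → genitive.
number: we- → singular.

class IV, definite, genitive, singular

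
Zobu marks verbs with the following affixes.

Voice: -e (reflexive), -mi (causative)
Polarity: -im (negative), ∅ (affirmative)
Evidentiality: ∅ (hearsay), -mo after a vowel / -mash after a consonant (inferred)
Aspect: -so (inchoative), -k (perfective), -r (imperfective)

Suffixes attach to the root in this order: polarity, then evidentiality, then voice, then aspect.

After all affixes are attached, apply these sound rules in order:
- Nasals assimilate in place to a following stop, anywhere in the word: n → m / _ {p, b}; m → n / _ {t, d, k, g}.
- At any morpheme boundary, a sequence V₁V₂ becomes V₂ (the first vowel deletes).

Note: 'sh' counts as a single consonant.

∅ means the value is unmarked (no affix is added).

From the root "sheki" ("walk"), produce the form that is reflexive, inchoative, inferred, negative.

Attach polarity negative -im → shekiim.
Attach evidentiality inferred -mash (after consonant 'm') → shekiimmash.
Attach voice reflexive -e → shekiimmashe.
Attach aspect inchoative -so → shekiimmasheso.
Nasal assimilation: no change.
Apply vowel deletion: shekiimmasheso → shekimmasheso.

shekimmasheso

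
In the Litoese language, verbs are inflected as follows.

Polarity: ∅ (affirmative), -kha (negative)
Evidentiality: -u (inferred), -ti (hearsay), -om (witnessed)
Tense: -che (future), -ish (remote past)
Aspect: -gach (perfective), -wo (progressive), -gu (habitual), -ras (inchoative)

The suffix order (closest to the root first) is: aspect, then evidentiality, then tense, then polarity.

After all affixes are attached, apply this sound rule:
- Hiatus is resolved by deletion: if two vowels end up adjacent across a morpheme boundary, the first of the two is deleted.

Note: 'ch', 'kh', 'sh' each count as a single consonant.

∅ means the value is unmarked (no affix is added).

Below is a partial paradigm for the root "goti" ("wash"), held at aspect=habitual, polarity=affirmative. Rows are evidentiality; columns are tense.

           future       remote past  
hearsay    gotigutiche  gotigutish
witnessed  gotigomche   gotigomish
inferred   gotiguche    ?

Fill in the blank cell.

Attach aspect habitual -gu → gotigu.
Attach evidentiality inferred -u → gotiguu.
Attach tense remote past -ish → gotiguuish.
polarity = affirmative: zero marking, form stays gotiguuish.
Apply vowel deletion: gotiguuish → gotigish.

gotigish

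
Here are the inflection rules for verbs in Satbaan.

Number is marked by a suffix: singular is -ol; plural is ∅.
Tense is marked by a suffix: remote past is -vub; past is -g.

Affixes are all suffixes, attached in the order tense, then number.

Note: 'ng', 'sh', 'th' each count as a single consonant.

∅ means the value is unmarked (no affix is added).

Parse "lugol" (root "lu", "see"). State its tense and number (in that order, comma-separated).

Segment: lu-g-ol.
tense: -g → past.
number: -ol → singular.

past, singular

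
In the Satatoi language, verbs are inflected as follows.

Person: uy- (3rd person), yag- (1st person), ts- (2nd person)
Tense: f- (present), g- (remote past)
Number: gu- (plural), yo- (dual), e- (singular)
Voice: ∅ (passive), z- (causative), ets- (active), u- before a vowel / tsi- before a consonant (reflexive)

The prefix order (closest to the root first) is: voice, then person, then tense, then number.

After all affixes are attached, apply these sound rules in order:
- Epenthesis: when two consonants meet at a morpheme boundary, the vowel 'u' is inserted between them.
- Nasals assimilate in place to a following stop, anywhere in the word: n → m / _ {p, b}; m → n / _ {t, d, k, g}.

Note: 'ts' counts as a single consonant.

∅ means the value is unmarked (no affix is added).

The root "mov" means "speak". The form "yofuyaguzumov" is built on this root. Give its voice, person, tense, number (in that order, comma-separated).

Segment: yo-f-yag-z-mov.
voice: z- → causative.
person: yag- → 1st person.
tense: f- → present.
number: yo- → dual.

causative, 1st person, present, dual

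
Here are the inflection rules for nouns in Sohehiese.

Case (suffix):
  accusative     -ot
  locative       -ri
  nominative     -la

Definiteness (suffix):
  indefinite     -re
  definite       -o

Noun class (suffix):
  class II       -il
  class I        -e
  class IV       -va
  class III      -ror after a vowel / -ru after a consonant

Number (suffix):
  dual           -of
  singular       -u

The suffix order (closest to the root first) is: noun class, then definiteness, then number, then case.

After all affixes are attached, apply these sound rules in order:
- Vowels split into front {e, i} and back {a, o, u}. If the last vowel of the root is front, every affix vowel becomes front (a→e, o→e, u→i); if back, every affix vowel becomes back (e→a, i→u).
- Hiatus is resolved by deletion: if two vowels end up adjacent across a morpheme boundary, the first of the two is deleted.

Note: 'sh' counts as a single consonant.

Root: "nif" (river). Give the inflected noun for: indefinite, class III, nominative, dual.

Attach noun class class III -ru (after consonant 'f') → nifru.
Attach definiteness indefinite -re → nifrure.
Attach number dual -of → nifrureof.
Attach case nominative -la → nifrureofla.
Apply vowel harmony: nifrureofla → nifrireefle.
Apply vowel deletion: nifrireefle → nifrirefle.

nifrirefle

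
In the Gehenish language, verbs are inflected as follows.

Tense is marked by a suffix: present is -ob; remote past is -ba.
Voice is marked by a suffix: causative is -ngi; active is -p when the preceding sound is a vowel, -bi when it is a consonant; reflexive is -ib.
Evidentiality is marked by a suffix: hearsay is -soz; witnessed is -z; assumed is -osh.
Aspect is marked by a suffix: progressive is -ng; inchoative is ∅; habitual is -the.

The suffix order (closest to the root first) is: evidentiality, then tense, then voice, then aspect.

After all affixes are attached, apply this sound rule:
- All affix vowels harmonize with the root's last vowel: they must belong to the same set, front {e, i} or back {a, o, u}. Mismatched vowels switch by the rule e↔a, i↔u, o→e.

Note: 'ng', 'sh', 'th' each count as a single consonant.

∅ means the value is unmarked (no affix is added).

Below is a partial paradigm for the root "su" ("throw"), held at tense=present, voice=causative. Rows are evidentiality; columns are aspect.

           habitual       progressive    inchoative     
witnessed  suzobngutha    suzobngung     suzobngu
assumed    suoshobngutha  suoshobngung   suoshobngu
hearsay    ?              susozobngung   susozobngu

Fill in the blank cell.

Attach evidentiality hearsay -soz → susoz.
Attach tense present -ob → susozob.
Attach voice causative -ngi → susozobngi.
Attach aspect habitual -the → susozobngithe.
Apply vowel harmony: susozobngithe → susozobngutha.

susozobngutha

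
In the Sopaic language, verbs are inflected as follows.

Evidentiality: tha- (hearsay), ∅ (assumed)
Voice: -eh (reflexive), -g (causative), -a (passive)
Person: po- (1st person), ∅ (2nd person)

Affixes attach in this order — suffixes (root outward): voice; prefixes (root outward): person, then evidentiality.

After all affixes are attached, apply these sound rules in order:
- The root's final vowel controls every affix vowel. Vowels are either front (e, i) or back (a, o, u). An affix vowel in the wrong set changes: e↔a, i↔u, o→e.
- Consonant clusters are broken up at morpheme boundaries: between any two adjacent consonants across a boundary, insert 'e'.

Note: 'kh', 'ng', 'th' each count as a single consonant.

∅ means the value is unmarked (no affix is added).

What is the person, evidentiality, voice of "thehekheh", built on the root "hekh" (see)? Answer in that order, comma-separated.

2nd person, hearsay, reflexive

Segment: tha-hekh-eh.
person: ∅ → 2nd person.
evidentiality: tha- → hearsay.
voice: -eh → reflexive.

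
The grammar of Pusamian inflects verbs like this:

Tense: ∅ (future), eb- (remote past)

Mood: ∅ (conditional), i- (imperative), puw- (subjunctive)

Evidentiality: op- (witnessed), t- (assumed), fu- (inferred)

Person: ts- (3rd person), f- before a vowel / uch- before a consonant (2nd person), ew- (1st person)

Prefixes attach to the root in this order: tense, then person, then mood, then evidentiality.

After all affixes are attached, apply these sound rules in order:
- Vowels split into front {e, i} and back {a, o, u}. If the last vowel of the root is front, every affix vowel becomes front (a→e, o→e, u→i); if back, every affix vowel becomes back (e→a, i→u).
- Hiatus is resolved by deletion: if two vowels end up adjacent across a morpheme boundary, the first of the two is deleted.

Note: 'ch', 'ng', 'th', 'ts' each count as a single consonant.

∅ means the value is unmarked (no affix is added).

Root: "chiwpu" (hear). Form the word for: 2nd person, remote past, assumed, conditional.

Attach tense remote past eb- → ebchiwpu.
Attach person 2nd person f- (before vowel 'e') → febchiwpu.
mood = conditional: zero marking, form stays febchiwpu.
Attach evidentiality assumed t- → tfebchiwpu.
Apply vowel harmony: tfebchiwpu → tfabchiwpu.
Vowel deletion: no change.

tfabchiwpu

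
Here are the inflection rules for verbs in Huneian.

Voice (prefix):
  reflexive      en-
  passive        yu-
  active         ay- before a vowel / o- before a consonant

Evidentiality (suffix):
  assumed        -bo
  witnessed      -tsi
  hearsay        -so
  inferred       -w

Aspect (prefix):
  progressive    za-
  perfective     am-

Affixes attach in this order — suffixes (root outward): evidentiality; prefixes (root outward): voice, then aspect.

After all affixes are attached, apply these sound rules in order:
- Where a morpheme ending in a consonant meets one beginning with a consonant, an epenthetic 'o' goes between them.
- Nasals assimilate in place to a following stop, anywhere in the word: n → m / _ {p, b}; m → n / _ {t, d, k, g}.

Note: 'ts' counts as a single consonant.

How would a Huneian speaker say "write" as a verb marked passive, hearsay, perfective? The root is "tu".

Attach voice passive yu- → yutu.
Attach aspect perfective am- → amyutu.
Attach evidentiality hearsay -so → amyutuso.
Apply epenthesis: amyutuso → amoyutuso.
Nasal assimilation: no change.

amoyutuso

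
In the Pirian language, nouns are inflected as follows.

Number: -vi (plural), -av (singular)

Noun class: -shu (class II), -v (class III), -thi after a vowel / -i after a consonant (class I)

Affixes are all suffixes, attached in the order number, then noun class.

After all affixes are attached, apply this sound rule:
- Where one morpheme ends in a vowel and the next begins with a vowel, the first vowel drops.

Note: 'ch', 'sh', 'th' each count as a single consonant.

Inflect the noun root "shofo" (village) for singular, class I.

Attach number singular -av → shofoav.
Attach noun class class I -i (after consonant 'v') → shofoavi.
Apply vowel deletion: shofoavi → shofavi.

shofavi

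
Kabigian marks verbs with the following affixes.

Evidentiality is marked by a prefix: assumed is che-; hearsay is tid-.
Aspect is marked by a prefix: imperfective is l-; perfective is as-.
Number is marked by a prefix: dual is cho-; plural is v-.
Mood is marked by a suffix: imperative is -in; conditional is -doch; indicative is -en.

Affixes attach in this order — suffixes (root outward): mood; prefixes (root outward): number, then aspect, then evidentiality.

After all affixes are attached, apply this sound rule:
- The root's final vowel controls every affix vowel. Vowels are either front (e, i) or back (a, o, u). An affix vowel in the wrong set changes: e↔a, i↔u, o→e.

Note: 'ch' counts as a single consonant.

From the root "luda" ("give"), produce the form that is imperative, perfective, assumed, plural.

chaasvludaun

Attach number plural v- → vluda.
Attach aspect perfective as- → asvluda.
Attach evidentiality assumed che- → cheasvluda.
Attach mood imperative -in → cheasvludain.
Apply vowel harmony: cheasvludain → chaasvludaun.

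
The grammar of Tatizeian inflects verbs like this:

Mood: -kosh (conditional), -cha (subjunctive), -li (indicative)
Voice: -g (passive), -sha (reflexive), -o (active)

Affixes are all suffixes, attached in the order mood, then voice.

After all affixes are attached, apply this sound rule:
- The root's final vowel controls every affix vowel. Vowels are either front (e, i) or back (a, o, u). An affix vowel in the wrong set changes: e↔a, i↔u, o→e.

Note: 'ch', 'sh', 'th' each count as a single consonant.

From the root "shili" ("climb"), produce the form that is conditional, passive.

Attach mood conditional -kosh → shilikosh.
Attach voice passive -g → shilikoshg.
Apply vowel harmony: shilikoshg → shilikeshg.

shilikeshg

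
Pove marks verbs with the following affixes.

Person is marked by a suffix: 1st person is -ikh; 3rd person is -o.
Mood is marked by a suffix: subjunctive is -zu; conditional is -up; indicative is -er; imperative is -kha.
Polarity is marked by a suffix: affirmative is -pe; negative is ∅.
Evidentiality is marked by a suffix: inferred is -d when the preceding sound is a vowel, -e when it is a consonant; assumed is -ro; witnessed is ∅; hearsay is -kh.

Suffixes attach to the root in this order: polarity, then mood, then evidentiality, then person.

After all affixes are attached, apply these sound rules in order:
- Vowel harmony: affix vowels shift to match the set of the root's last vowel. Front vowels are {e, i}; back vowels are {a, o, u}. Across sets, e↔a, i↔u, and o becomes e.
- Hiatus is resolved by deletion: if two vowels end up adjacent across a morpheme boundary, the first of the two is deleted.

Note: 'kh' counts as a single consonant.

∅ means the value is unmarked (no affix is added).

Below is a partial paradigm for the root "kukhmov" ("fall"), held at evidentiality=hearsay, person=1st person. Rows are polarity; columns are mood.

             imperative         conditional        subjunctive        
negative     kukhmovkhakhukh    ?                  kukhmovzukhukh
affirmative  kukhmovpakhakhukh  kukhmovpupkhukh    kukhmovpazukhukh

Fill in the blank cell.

polarity = negative: zero marking, form stays kukhmov.
Attach mood conditional -up → kukhmovup.
Attach evidentiality hearsay -kh → kukhmovupkh.
Attach person 1st person -ikh → kukhmovupkhikh.
Apply vowel harmony: kukhmovupkhikh → kukhmovupkhukh.
Vowel deletion: no change.

kukhmovupkhukh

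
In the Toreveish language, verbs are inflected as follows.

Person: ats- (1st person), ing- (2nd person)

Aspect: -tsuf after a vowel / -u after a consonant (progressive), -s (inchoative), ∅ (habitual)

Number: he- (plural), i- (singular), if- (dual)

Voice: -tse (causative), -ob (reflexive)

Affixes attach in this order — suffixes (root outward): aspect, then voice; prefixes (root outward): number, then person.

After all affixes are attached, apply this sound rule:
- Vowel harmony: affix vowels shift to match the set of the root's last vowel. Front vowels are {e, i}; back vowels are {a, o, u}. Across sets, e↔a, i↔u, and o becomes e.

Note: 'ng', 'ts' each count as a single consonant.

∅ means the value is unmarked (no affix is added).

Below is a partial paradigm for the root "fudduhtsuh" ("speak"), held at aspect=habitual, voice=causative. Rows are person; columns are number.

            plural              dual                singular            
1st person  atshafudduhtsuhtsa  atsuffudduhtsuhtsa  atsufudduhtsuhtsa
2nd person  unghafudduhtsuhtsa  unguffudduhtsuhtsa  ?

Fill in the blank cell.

aspect = habitual: zero marking, form stays fudduhtsuh.
Attach number singular i- → ifudduhtsuh.
Attach voice causative -tse → ifudduhtsuhtse.
Attach person 2nd person ing- → ingifudduhtsuhtse.
Apply vowel harmony: ingifudduhtsuhtse → ungufudduhtsuhtsa.

ungufudduhtsuhtsa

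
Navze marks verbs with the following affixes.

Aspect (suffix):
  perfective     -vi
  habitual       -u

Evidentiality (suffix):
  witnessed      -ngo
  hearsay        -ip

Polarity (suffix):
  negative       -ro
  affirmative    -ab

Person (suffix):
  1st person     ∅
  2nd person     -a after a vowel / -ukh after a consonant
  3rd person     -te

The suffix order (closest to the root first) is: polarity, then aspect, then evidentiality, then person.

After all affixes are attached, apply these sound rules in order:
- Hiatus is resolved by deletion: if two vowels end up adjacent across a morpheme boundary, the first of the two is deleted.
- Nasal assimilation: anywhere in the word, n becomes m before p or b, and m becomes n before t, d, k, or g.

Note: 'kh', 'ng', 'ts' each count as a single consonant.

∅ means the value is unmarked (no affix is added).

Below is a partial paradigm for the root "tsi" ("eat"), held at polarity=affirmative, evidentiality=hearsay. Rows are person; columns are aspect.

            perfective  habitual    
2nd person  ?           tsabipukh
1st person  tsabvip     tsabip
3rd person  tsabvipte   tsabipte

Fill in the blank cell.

tsabvipukh

Attach polarity affirmative -ab → tsiab.
Attach aspect perfective -vi → tsiabvi.
Attach evidentiality hearsay -ip → tsiabviip.
Attach person 2nd person -ukh (after consonant 'p') → tsiabviipukh.
Apply vowel deletion: tsiabviipukh → tsabvipukh.
Nasal assimilation: no change.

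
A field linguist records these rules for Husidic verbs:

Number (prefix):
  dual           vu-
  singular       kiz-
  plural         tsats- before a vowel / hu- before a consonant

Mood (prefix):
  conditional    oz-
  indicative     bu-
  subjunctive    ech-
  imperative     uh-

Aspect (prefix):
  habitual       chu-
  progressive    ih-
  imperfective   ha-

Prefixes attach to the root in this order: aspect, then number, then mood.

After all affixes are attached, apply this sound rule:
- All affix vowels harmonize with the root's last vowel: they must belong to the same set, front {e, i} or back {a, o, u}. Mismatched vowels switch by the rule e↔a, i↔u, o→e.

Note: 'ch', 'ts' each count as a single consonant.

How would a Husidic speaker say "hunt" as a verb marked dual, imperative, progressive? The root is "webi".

Attach aspect progressive ih- → ihwebi.
Attach number dual vu- → vuihwebi.
Attach mood imperative uh- → uhvuihwebi.
Apply vowel harmony: uhvuihwebi → ihviihwebi.

ihviihwebi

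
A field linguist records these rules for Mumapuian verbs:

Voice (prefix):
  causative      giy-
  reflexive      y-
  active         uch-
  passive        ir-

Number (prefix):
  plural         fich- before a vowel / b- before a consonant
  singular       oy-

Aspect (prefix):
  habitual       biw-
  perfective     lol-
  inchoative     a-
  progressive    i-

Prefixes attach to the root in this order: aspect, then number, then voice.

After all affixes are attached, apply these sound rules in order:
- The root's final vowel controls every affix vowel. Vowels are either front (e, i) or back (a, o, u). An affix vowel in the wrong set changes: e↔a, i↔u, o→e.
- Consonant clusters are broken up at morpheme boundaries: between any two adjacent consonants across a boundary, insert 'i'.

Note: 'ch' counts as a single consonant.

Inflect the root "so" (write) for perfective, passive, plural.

uribiloliso

Attach aspect perfective lol- → lolso.
Attach number plural b- (before consonant 'l') → blolso.
Attach voice passive ir- → irblolso.
Apply vowel harmony: irblolso → urblolso.
Apply epenthesis: urblolso → uribiloliso.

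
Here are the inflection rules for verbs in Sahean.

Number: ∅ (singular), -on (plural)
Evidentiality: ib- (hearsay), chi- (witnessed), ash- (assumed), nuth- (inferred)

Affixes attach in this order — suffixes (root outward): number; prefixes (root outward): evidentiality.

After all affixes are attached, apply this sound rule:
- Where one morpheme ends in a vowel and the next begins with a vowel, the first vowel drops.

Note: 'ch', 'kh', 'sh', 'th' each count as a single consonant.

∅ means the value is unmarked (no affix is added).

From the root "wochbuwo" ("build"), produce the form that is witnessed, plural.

chiwochbuwon

Attach number plural -on → wochbuwoon.
Attach evidentiality witnessed chi- → chiwochbuwoon.
Apply vowel deletion: chiwochbuwoon → chiwochbuwon.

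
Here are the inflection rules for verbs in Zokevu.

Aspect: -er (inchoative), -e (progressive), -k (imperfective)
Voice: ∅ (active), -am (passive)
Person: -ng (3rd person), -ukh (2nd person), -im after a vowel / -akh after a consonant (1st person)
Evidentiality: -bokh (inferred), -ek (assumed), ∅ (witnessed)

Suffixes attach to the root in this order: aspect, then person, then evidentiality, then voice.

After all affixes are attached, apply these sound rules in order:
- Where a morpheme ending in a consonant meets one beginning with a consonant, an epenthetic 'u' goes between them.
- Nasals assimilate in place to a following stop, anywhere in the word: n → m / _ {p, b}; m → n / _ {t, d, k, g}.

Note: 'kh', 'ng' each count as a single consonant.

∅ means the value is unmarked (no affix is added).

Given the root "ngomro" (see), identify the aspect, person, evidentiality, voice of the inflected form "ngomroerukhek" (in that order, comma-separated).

Segment: ngomro-er-ukh-ek.
aspect: -er → inchoative.
person: -ukh → 2nd person.
evidentiality: -ek → assumed.
voice: ∅ → active.

inchoative, 2nd person, assumed, active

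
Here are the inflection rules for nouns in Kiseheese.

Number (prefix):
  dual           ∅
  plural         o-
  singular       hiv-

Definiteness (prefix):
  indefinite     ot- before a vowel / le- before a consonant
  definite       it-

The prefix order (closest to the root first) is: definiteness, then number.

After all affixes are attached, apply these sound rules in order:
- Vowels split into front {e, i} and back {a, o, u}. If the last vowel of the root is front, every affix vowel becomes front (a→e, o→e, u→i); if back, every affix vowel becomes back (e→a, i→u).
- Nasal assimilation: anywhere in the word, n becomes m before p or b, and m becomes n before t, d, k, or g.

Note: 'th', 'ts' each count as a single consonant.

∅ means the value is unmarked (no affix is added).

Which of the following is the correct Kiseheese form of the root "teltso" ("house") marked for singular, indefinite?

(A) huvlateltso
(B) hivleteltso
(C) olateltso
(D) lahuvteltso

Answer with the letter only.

A

Attach definiteness indefinite le- (before consonant 't') → leteltso.
Attach number singular hiv- → hivleteltso.
Apply vowel harmony: hivleteltso → huvlateltso.
Nasal assimilation: no change.
So the correct form is huvlateltso, option (A).
(C) olateltso is wrong: it uses plural instead of singular for number.
(D) lahuvteltso is wrong: it has the affixes in the wrong order.
(B) hivleteltso is wrong: it fails to apply the sound rule(s).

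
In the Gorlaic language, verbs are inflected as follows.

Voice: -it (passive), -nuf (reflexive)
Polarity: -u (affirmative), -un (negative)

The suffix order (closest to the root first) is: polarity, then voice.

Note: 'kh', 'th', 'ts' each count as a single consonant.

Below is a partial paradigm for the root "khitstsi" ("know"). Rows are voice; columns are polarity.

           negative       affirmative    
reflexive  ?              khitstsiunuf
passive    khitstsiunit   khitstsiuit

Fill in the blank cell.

Attach polarity negative -un → khitstsiun.
Attach voice reflexive -nuf → khitstsiunnuf.

khitstsiunnuf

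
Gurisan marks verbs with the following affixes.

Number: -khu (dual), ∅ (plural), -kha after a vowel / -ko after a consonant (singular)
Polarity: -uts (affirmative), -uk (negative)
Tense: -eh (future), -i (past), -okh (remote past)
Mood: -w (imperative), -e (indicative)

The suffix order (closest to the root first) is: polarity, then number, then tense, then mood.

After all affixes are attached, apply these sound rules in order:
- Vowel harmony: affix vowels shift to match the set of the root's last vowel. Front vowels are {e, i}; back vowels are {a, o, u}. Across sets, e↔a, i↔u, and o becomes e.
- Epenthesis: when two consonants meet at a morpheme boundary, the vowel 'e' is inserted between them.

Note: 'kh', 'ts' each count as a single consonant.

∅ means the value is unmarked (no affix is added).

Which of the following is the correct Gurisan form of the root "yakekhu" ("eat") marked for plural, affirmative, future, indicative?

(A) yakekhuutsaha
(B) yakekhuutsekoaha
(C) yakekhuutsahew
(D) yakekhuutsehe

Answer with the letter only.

Attach polarity affirmative -uts → yakekhuuts.
number = plural: zero marking, form stays yakekhuuts.
Attach tense future -eh → yakekhuutseh.
Attach mood indicative -e → yakekhuutsehe.
Apply vowel harmony: yakekhuutsehe → yakekhuutsaha.
Epenthesis: no change.
So the correct form is yakekhuutsaha, option (A).
(B) yakekhuutsekoaha is wrong: it uses singular instead of plural for number.
(C) yakekhuutsahew is wrong: it uses imperative instead of indicative for mood.
(D) yakekhuutsehe is wrong: it fails to apply the sound rule(s).

A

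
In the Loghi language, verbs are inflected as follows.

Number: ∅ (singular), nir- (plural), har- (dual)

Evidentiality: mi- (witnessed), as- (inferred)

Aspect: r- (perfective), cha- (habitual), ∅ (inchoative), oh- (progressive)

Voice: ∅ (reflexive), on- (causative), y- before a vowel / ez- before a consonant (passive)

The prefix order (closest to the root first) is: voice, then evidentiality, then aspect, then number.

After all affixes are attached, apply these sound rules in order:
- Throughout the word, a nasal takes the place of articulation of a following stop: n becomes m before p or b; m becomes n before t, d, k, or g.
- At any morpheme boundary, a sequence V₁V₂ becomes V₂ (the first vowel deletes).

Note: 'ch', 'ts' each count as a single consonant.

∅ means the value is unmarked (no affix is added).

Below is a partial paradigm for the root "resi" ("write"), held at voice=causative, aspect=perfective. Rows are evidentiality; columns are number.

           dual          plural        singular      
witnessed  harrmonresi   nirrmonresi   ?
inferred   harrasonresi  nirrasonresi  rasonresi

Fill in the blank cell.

rmonresi

Attach voice causative on- → onresi.
Attach evidentiality witnessed mi- → mionresi.
Attach aspect perfective r- → rmionresi.
number = singular: zero marking, form stays rmionresi.
Nasal assimilation: no change.
Apply vowel deletion: rmionresi → rmonresi.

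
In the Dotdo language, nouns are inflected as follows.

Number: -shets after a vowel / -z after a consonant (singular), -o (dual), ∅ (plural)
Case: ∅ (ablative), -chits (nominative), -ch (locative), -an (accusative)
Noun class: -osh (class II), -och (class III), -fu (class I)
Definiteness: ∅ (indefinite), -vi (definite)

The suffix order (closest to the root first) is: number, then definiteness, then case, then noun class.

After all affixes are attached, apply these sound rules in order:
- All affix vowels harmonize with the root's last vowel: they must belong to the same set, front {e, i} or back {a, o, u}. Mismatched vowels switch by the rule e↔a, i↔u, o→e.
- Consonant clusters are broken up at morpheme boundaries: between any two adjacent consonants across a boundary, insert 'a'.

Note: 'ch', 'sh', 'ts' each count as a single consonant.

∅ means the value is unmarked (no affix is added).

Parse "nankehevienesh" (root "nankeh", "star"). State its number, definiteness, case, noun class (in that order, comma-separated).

dual, definite, accusative, class II

Segment: nankeh-o-vi-an-osh.
number: -o → dual.
definiteness: -vi → definite.
case: -an → accusative.
noun class: -osh → class II.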